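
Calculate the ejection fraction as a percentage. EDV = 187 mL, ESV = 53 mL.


SV = EDV - ESV = 187 - 53 = 134 mL
EF = SV/EDV * 100 = 134/187 * 100
EF = 71.66%


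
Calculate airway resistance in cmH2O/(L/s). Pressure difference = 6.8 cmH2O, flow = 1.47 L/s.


R = dP / flow
R = 6.8 / 1.47
R = 4.626 cmH2O/(L/s)


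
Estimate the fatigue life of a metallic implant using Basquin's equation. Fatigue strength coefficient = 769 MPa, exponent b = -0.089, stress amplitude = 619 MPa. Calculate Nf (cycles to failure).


sigma_a = sigma_f' * (2Nf)^b
2Nf = (sigma_a/sigma_f')^(1/b)
2Nf = (619/769)^(1/-0.089)
2Nf = 11.450593
Nf = 5.725


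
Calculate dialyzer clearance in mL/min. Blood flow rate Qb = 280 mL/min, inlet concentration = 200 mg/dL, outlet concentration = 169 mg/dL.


K = Qb * (Cb_in - Cb_out) / Cb_in
K = 280 * (200 - 169) / 200
K = 43.4 mL/min


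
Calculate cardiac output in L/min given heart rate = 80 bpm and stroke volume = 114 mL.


CO = HR * SV
CO = 80 * 114 / 1000
CO = 9.12 L/min


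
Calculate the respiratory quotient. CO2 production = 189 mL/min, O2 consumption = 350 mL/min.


RQ = VCO2 / VO2
RQ = 189 / 350
RQ = 0.54


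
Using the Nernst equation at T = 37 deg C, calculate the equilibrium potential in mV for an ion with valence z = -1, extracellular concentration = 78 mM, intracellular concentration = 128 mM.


E = (RT/(zF)) * ln(C_out/C_in)
T = 37 + 273.15 = 310.15 K
E = (8.314 * 310.15 / (-1 * 96485)) * ln(78/128)
E = 13.24 mV


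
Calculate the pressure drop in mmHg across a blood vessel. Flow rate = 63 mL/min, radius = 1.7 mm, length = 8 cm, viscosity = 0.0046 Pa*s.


dP = 8*mu*L*Q / (pi*r^4)
Q = 63 mL/min = 1.05e-06 m^3/s
dP = 117.81 Pa = 117.81 / 133.322 mmHg = 0.8837 mmHg


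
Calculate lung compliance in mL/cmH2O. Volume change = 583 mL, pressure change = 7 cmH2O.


C = dV / dP
C = 583 / 7
C = 83.29 mL/cmH2O


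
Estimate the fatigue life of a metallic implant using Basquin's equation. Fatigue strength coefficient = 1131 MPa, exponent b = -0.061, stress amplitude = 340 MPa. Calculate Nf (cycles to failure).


sigma_a = sigma_f' * (2Nf)^b
2Nf = (sigma_a/sigma_f')^(1/b)
2Nf = (340/1131)^(1/-0.061)
2Nf = 3.6066968e+08
Nf = 1.8033e+08


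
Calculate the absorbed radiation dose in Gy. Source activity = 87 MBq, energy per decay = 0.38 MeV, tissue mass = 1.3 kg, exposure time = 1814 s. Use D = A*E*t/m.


A = 87 MBq = 8.7000e+07 Bq
E = 0.38 MeV = 6.0876e-14 J
D = A*E*t/m = 8.7000e+07*6.0876e-14*1814/1.3
D = 0.00739 Gy


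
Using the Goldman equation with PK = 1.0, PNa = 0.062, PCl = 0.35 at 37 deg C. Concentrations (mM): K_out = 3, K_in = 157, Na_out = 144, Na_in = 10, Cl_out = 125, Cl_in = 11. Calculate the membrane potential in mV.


Vm = (RT/F)*ln((PK*Ko + PNa*Nao + PCl*Cli)/(PK*Ki + PNa*Nai + PCl*Clo))
Numer = 15.778, Denom = 201.37
Vm = -68.06 mV


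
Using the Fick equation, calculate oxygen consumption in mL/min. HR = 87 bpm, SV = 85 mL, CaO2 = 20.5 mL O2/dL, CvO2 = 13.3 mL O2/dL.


CO = HR*SV = 87*85/1000 = 7.395 L/min
a-v O2 diff = 20.5 - 13.3 = 7.2 mL/dL
VO2 = CO * (CaO2-CvO2) * 10 dL/L
VO2 = 7.395 * 7.2 * 10
VO2 = 532.4 mL/min


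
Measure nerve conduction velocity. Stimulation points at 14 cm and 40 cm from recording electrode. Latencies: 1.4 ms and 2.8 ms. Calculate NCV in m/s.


Distance = (40 - 14) / 100 = 0.26 m
dt = (2.8 - 1.4) / 1000 = 0.0014 s
NCV = dist / dt = 185.7 m/s


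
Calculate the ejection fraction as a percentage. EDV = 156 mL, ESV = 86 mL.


SV = EDV - ESV = 156 - 86 = 70 mL
EF = SV/EDV * 100 = 70/156 * 100
EF = 44.87%


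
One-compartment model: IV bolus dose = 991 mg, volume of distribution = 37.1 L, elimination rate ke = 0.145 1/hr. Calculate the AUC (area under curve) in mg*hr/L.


C0 = Dose/Vd = 991/37.1 = 26.7116 mg/L
AUC = C0/ke = 26.7116/0.145
AUC = 184.2 mg*hr/L


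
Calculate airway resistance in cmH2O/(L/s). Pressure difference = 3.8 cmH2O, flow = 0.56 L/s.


R = dP / flow
R = 3.8 / 0.56
R = 6.786 cmH2O/(L/s)


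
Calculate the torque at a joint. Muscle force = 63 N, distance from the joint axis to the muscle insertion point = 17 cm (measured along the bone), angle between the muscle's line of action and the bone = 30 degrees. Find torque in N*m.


Torque = F * d * sin(theta)   (moment arm = d*sin(theta))
d = 17 cm = 0.17 m
Torque = 63 * 0.17 * sin(30)
Torque = 5.355 N*m


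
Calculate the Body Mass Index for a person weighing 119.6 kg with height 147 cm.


BMI = weight / height^2
height = 147 cm = 1.47 m
BMI = 119.6 / 1.47^2
BMI = 55.35 kg/m^2


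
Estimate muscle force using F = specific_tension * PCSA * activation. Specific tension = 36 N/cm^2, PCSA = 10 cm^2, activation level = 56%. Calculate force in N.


F = sigma * PCSA * activation
F = 36 * 10 * 0.56
F = 201.6 N


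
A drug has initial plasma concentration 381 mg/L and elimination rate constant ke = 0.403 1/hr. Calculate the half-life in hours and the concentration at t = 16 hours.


t_half = ln(2) / ke = 0.693147 / 0.403 = 1.72 hr
C(t) = C0 * exp(-ke*t) = 381 * exp(-0.403*16)
C(16) = 0.6034 mg/L


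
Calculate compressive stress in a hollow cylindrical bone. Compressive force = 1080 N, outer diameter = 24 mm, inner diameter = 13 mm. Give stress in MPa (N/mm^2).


A = pi*(r_o^2 - r_i^2)
r_o = 12 mm, r_i = 6.5 mm
A = 319.657 mm^2
sigma = F/A = 1080 / 319.657
sigma = 3.379 MPa


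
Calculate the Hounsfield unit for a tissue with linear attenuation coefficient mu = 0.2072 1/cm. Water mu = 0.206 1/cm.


HU = ((mu_tissue - mu_water) / mu_water) * 1000
HU = ((0.2072 - 0.206) / 0.206) * 1000
HU = 5.825


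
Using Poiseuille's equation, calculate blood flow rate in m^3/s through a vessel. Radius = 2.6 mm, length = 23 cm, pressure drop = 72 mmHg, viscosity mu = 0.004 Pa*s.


Q = pi*r^4*dP / (8*mu*L)
r = 0.0026 m, L = 0.23 m
dP = 72 mmHg = 9599.184 Pa
Q = 1.8724e-04 m^3/s


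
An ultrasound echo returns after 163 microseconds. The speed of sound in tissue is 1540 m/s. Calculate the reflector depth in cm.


depth = c * t / 2
t = 163 us = 1.6300e-04 s
depth = 1540 * 1.6300e-04 / 2
depth = 0.12551 m = 12.551 cm


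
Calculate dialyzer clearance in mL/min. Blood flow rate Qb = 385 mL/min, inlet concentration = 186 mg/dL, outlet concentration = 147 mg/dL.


K = Qb * (Cb_in - Cb_out) / Cb_in
K = 385 * (186 - 147) / 186
K = 80.73 mL/min


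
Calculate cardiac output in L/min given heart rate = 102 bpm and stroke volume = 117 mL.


CO = HR * SV
CO = 102 * 117 / 1000
CO = 11.93 L/min


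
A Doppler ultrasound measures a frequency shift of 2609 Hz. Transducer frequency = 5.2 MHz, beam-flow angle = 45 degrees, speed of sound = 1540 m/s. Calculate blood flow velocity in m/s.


v = fd * c / (2 * f0 * cos(theta))
v = 2609 * 1540 / (2 * 5.2000e+06 * cos(45))
v = 0.5464 m/s


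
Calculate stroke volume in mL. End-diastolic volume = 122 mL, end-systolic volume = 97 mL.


SV = EDV - ESV
SV = 122 - 97
SV = 25 mL


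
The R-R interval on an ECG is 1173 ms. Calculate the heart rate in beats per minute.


HR = 60 / RR_interval(s)
RR = 1173 ms = 1.173 s
HR = 60 / 1.173 = 51.15 bpm


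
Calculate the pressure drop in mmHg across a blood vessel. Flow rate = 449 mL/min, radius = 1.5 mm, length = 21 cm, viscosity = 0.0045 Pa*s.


dP = 8*mu*L*Q / (pi*r^4)
Q = 449 mL/min = 7.48333e-06 m^3/s
dP = 3557.15 Pa = 3557.15 / 133.322 mmHg = 26.68 mmHg


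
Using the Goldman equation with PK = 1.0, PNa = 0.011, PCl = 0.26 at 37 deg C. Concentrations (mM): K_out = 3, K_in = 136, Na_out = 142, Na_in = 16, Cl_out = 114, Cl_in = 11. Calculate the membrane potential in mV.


Vm = (RT/F)*ln((PK*Ko + PNa*Nao + PCl*Cli)/(PK*Ki + PNa*Nai + PCl*Clo))
Numer = 7.422, Denom = 165.816
Vm = -83.02 mV


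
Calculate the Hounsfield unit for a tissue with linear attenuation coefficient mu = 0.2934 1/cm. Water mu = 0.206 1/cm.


HU = ((mu_tissue - mu_water) / mu_water) * 1000
HU = ((0.2934 - 0.206) / 0.206) * 1000
HU = 424.3


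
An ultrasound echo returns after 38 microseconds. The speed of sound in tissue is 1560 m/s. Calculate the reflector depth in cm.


depth = c * t / 2
t = 38 us = 3.8000e-05 s
depth = 1560 * 3.8000e-05 / 2
depth = 0.02964 m = 2.964 cm


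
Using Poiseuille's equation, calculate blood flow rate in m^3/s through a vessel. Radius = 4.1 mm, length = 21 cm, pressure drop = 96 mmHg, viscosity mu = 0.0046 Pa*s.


Q = pi*r^4*dP / (8*mu*L)
r = 0.0041 m, L = 0.21 m
dP = 96 mmHg = 12798.912 Pa
Q = 0.00147 m^3/s


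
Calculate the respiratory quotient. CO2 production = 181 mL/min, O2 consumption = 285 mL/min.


RQ = VCO2 / VO2
RQ = 181 / 285
RQ = 0.6351


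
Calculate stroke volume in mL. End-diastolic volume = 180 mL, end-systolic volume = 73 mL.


SV = EDV - ESV
SV = 180 - 73
SV = 107 mL


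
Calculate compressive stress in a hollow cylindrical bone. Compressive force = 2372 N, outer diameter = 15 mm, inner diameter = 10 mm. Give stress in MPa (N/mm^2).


A = pi*(r_o^2 - r_i^2)
r_o = 7.5 mm, r_i = 5 mm
A = 98.1748 mm^2
sigma = F/A = 2372 / 98.1748
sigma = 24.16 MPa


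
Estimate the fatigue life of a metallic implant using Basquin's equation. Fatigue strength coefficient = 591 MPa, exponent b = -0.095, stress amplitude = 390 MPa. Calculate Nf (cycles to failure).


sigma_a = sigma_f' * (2Nf)^b
2Nf = (sigma_a/sigma_f')^(1/b)
2Nf = (390/591)^(1/-0.095)
2Nf = 79.476874
Nf = 39.74


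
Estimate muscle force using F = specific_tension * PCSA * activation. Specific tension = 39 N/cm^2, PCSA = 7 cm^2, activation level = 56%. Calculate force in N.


F = sigma * PCSA * activation
F = 39 * 7 * 0.56
F = 152.9 N


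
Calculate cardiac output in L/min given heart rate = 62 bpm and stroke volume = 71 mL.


CO = HR * SV
CO = 62 * 71 / 1000
CO = 4.402 L/min


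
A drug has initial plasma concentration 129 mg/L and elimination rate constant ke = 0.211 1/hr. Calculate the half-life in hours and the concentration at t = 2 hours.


t_half = ln(2) / ke = 0.693147 / 0.211 = 3.285 hr
C(t) = C0 * exp(-ke*t) = 129 * exp(-0.211*2)
C(2) = 84.59 mg/L


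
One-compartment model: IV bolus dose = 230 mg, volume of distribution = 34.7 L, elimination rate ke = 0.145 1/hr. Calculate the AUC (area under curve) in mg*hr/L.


C0 = Dose/Vd = 230/34.7 = 6.62824 mg/L
AUC = C0/ke = 6.62824/0.145
AUC = 45.71 mg*hr/L


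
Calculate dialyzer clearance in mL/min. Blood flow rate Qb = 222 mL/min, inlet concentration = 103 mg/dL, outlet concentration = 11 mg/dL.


K = Qb * (Cb_in - Cb_out) / Cb_in
K = 222 * (103 - 11) / 103
K = 198.3 mL/min


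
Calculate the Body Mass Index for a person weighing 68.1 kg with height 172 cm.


BMI = weight / height^2
height = 172 cm = 1.72 m
BMI = 68.1 / 1.72^2
BMI = 23.02 kg/m^2


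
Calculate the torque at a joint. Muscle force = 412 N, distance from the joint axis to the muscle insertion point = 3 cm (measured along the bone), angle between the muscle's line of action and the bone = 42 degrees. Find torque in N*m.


Torque = F * d * sin(theta)   (moment arm = d*sin(theta))
d = 3 cm = 0.03 m
Torque = 412 * 0.03 * sin(42)
Torque = 8.27 N*m


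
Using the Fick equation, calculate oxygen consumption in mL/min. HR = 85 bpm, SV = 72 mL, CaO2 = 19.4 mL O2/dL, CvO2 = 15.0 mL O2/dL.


CO = HR*SV = 85*72/1000 = 6.12 L/min
a-v O2 diff = 19.4 - 15.0 = 4.4 mL/dL
VO2 = CO * (CaO2-CvO2) * 10 dL/L
VO2 = 6.12 * 4.4 * 10
VO2 = 269.3 mL/min


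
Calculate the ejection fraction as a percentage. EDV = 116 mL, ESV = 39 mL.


SV = EDV - ESV = 116 - 39 = 77 mL
EF = SV/EDV * 100 = 77/116 * 100
EF = 66.38%


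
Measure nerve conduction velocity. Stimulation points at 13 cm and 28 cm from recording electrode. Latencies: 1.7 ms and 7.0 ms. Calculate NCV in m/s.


Distance = (28 - 13) / 100 = 0.15 m
dt = (7.0 - 1.7) / 1000 = 0.0053 s
NCV = dist / dt = 28.3 m/s


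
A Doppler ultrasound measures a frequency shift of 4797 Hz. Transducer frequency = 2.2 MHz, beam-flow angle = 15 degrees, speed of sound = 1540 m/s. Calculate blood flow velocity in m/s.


v = fd * c / (2 * f0 * cos(theta))
v = 4797 * 1540 / (2 * 2.2000e+06 * cos(15))
v = 1.738 m/s


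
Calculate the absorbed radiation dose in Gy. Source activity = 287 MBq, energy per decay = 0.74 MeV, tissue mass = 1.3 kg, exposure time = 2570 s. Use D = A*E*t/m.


A = 287 MBq = 2.8700e+08 Bq
E = 0.74 MeV = 1.18548e-13 J
D = A*E*t/m = 2.8700e+08*1.18548e-13*2570/1.3
D = 0.06726 Gy


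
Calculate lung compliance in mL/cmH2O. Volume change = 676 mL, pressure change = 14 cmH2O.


C = dV / dP
C = 676 / 14
C = 48.29 mL/cmH2O


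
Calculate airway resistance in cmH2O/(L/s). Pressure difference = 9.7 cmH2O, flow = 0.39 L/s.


R = dP / flow
R = 9.7 / 0.39
R = 24.87 cmH2O/(L/s)


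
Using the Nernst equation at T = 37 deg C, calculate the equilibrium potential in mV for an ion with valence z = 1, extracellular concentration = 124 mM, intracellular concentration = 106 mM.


E = (RT/(zF)) * ln(C_out/C_in)
T = 37 + 273.15 = 310.15 K
E = (8.314 * 310.15 / (1 * 96485)) * ln(124/106)
E = 4.192 mV


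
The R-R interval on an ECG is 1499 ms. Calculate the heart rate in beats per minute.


HR = 60 / RR_interval(s)
RR = 1499 ms = 1.499 s
HR = 60 / 1.499 = 40.03 bpm


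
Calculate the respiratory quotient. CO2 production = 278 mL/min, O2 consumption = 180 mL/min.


RQ = VCO2 / VO2
RQ = 278 / 180
RQ = 1.544


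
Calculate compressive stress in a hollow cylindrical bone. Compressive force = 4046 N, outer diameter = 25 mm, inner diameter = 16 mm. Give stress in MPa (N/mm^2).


A = pi*(r_o^2 - r_i^2)
r_o = 12.5 mm, r_i = 8 mm
A = 289.812 mm^2
sigma = F/A = 4046 / 289.812
sigma = 13.96 MPa


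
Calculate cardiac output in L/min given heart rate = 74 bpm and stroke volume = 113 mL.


CO = HR * SV
CO = 74 * 113 / 1000
CO = 8.362 L/min


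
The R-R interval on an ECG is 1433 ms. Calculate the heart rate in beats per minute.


HR = 60 / RR_interval(s)
RR = 1433 ms = 1.433 s
HR = 60 / 1.433 = 41.87 bpm


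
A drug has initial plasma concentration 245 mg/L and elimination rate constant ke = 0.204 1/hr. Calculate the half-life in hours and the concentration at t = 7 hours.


t_half = ln(2) / ke = 0.693147 / 0.204 = 3.398 hr
C(t) = C0 * exp(-ke*t) = 245 * exp(-0.204*7)
C(7) = 58.75 mg/L


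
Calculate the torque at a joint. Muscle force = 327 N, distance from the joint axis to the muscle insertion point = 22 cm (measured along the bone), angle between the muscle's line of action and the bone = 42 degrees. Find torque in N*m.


Torque = F * d * sin(theta)   (moment arm = d*sin(theta))
d = 22 cm = 0.22 m
Torque = 327 * 0.22 * sin(42)
Torque = 48.14 N*m


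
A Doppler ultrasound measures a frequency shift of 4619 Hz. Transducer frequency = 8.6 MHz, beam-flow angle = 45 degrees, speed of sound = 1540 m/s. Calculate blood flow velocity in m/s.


v = fd * c / (2 * f0 * cos(theta))
v = 4619 * 1540 / (2 * 8.6000e+06 * cos(45))
v = 0.5849 m/s


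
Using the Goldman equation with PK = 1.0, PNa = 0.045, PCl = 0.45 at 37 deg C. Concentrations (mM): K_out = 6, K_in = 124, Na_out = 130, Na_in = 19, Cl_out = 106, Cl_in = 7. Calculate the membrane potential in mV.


Vm = (RT/F)*ln((PK*Ko + PNa*Nao + PCl*Cli)/(PK*Ki + PNa*Nai + PCl*Clo))
Numer = 15, Denom = 172.555
Vm = -65.28 mV


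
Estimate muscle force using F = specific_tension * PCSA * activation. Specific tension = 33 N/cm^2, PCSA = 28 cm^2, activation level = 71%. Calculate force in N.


F = sigma * PCSA * activation
F = 33 * 28 * 0.71
F = 656 N


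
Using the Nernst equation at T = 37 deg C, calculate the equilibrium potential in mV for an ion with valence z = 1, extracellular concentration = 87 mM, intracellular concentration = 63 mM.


E = (RT/(zF)) * ln(C_out/C_in)
T = 37 + 273.15 = 310.15 K
E = (8.314 * 310.15 / (1 * 96485)) * ln(87/63)
E = 8.626 mV


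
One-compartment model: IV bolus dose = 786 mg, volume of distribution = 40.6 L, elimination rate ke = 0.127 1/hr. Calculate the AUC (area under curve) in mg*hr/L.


C0 = Dose/Vd = 786/40.6 = 19.3596 mg/L
AUC = C0/ke = 19.3596/0.127
AUC = 152.4 mg*hr/L


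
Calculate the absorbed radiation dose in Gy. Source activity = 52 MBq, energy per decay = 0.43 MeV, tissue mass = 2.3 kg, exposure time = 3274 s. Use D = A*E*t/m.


A = 52 MBq = 5.2000e+07 Bq
E = 0.43 MeV = 6.8886e-14 J
D = A*E*t/m = 5.2000e+07*6.8886e-14*3274/2.3
D = 0.005099 Gy


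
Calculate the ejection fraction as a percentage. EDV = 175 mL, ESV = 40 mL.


SV = EDV - ESV = 175 - 40 = 135 mL
EF = SV/EDV * 100 = 135/175 * 100
EF = 77.14%


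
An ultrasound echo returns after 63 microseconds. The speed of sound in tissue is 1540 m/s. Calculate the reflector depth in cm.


depth = c * t / 2
t = 63 us = 6.3000e-05 s
depth = 1540 * 6.3000e-05 / 2
depth = 0.04851 m = 4.851 cm


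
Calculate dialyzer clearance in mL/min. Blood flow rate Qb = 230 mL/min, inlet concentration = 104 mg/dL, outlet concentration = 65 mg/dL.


K = Qb * (Cb_in - Cb_out) / Cb_in
K = 230 * (104 - 65) / 104
K = 86.25 mL/min


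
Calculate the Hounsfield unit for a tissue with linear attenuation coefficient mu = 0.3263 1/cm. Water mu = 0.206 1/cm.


HU = ((mu_tissue - mu_water) / mu_water) * 1000
HU = ((0.3263 - 0.206) / 0.206) * 1000
HU = 584


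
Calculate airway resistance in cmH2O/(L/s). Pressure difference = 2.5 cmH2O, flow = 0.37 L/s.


R = dP / flow
R = 2.5 / 0.37
R = 6.757 cmH2O/(L/s)


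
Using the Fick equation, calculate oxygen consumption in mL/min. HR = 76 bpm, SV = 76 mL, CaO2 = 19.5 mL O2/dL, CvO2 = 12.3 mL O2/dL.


CO = HR*SV = 76*76/1000 = 5.776 L/min
a-v O2 diff = 19.5 - 12.3 = 7.2 mL/dL
VO2 = CO * (CaO2-CvO2) * 10 dL/L
VO2 = 5.776 * 7.2 * 10
VO2 = 415.9 mL/min


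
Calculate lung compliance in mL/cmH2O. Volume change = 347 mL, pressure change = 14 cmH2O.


C = dV / dP
C = 347 / 14
C = 24.79 mL/cmH2O


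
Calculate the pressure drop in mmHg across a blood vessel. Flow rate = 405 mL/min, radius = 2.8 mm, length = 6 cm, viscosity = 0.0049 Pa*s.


dP = 8*mu*L*Q / (pi*r^4)
Q = 405 mL/min = 6.75e-06 m^3/s
dP = 82.2165 Pa = 82.2165 / 133.322 mmHg = 0.6167 mmHg


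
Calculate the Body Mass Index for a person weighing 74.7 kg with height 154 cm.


BMI = weight / height^2
height = 154 cm = 1.54 m
BMI = 74.7 / 1.54^2
BMI = 31.5 kg/m^2


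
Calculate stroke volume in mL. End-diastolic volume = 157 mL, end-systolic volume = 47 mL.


SV = EDV - ESV
SV = 157 - 47
SV = 110 mL


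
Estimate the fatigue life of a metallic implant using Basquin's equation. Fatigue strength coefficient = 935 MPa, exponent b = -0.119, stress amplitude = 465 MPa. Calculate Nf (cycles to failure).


sigma_a = sigma_f' * (2Nf)^b
2Nf = (sigma_a/sigma_f')^(1/b)
2Nf = (465/935)^(1/-0.119)
2Nf = 354.18684
Nf = 177.1


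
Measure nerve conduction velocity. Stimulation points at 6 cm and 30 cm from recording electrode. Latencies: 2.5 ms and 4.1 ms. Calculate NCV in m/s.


Distance = (30 - 6) / 100 = 0.24 m
dt = (4.1 - 2.5) / 1000 = 0.0016 s
NCV = dist / dt = 150 m/s


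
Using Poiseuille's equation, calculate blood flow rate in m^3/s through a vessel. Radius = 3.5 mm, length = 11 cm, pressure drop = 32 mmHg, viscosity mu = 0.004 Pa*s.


Q = pi*r^4*dP / (8*mu*L)
r = 0.0035 m, L = 0.11 m
dP = 32 mmHg = 4266.304 Pa
Q = 5.7139e-04 m^3/s


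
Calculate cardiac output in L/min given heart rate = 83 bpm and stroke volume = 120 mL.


CO = HR * SV
CO = 83 * 120 / 1000
CO = 9.96 L/min


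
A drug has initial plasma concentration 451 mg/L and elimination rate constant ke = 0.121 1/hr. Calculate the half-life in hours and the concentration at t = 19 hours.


t_half = ln(2) / ke = 0.693147 / 0.121 = 5.728 hr
C(t) = C0 * exp(-ke*t) = 451 * exp(-0.121*19)
C(19) = 45.26 mg/L


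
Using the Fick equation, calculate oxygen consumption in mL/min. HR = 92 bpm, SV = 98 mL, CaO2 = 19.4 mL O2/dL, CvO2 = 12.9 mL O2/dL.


CO = HR*SV = 92*98/1000 = 9.016 L/min
a-v O2 diff = 19.4 - 12.9 = 6.5 mL/dL
VO2 = CO * (CaO2-CvO2) * 10 dL/L
VO2 = 9.016 * 6.5 * 10
VO2 = 586 mL/min


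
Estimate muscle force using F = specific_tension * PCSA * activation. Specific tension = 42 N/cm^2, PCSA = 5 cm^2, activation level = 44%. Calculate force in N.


F = sigma * PCSA * activation
F = 42 * 5 * 0.44
F = 92.4 N


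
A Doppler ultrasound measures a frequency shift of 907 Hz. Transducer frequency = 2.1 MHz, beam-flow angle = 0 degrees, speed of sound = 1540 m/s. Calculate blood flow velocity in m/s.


v = fd * c / (2 * f0 * cos(theta))
v = 907 * 1540 / (2 * 2.1000e+06 * cos(0))
v = 0.3326 m/s


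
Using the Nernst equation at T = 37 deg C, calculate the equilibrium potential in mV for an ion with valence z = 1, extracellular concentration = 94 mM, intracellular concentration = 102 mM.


E = (RT/(zF)) * ln(C_out/C_in)
T = 37 + 273.15 = 310.15 K
E = (8.314 * 310.15 / (1 * 96485)) * ln(94/102)
E = -2.183 mV


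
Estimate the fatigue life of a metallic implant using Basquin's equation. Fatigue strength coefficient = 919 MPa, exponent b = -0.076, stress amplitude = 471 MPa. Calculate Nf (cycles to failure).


sigma_a = sigma_f' * (2Nf)^b
2Nf = (sigma_a/sigma_f')^(1/b)
2Nf = (471/919)^(1/-0.076)
2Nf = 6601.8529
Nf = 3301


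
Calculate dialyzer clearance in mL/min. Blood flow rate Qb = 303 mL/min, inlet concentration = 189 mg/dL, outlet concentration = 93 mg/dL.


K = Qb * (Cb_in - Cb_out) / Cb_in
K = 303 * (189 - 93) / 189
K = 153.9 mL/min


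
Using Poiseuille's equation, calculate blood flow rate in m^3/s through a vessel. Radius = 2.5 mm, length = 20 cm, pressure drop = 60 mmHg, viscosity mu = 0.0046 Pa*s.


Q = pi*r^4*dP / (8*mu*L)
r = 0.0025 m, L = 0.2 m
dP = 60 mmHg = 7999.32 Pa
Q = 1.3338e-04 m^3/s


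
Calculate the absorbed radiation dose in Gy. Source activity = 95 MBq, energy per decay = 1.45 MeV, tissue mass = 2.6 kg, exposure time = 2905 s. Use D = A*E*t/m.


A = 95 MBq = 9.5000e+07 Bq
E = 1.45 MeV = 2.3229e-13 J
D = A*E*t/m = 9.5000e+07*2.3229e-13*2905/2.6
D = 0.02466 Gy


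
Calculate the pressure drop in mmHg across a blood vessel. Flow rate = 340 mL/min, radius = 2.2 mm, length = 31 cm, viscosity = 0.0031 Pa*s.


dP = 8*mu*L*Q / (pi*r^4)
Q = 340 mL/min = 5.66667e-06 m^3/s
dP = 591.971 Pa = 591.971 / 133.322 mmHg = 4.44 mmHg


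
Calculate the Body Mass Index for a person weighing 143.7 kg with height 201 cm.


BMI = weight / height^2
height = 201 cm = 2.01 m
BMI = 143.7 / 2.01^2
BMI = 35.57 kg/m^2


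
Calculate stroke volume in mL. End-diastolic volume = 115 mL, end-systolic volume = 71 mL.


SV = EDV - ESV
SV = 115 - 71
SV = 44 mL


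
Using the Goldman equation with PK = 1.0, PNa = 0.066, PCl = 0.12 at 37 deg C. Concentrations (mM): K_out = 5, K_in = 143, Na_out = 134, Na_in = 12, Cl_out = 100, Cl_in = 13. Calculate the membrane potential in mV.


Vm = (RT/F)*ln((PK*Ko + PNa*Nao + PCl*Cli)/(PK*Ki + PNa*Nai + PCl*Clo))
Numer = 15.404, Denom = 155.792
Vm = -61.84 mV


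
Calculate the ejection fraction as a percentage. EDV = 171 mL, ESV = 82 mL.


SV = EDV - ESV = 171 - 82 = 89 mL
EF = SV/EDV * 100 = 89/171 * 100
EF = 52.05%


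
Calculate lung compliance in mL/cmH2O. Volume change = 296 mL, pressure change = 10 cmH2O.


C = dV / dP
C = 296 / 10
C = 29.6 mL/cmH2O


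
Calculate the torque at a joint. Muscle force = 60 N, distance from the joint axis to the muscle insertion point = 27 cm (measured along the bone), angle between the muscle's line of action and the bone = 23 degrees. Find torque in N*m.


Torque = F * d * sin(theta)   (moment arm = d*sin(theta))
d = 27 cm = 0.27 m
Torque = 60 * 0.27 * sin(23)
Torque = 6.33 N*m


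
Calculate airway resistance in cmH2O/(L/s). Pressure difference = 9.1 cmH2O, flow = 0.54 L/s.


R = dP / flow
R = 9.1 / 0.54
R = 16.85 cmH2O/(L/s)


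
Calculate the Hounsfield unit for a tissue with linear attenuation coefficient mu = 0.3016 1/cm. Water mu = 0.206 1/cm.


HU = ((mu_tissue - mu_water) / mu_water) * 1000
HU = ((0.3016 - 0.206) / 0.206) * 1000
HU = 464.1


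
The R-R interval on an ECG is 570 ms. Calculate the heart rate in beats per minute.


HR = 60 / RR_interval(s)
RR = 570 ms = 0.57 s
HR = 60 / 0.57 = 105.3 bpm


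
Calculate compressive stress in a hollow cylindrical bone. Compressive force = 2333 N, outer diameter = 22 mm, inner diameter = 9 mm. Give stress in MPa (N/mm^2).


A = pi*(r_o^2 - r_i^2)
r_o = 11 mm, r_i = 4.5 mm
A = 316.515 mm^2
sigma = F/A = 2333 / 316.515
sigma = 7.371 MPa


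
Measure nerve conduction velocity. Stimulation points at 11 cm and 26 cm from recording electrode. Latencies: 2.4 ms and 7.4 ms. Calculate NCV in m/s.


Distance = (26 - 11) / 100 = 0.15 m
dt = (7.4 - 2.4) / 1000 = 0.005 s
NCV = dist / dt = 30 m/s


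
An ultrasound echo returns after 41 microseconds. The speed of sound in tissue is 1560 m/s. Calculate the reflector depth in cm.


depth = c * t / 2
t = 41 us = 4.1000e-05 s
depth = 1560 * 4.1000e-05 / 2
depth = 0.03198 m = 3.198 cm


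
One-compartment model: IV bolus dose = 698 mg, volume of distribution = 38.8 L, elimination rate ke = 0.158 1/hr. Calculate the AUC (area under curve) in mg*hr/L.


C0 = Dose/Vd = 698/38.8 = 17.9897 mg/L
AUC = C0/ke = 17.9897/0.158
AUC = 113.9 mg*hr/L


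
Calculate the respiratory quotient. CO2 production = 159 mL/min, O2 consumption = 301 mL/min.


RQ = VCO2 / VO2
RQ = 159 / 301
RQ = 0.5282


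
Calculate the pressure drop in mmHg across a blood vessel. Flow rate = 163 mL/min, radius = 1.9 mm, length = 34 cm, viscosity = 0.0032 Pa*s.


dP = 8*mu*L*Q / (pi*r^4)
Q = 163 mL/min = 2.71667e-06 m^3/s
dP = 577.553 Pa = 577.553 / 133.322 mmHg = 4.332 mmHg


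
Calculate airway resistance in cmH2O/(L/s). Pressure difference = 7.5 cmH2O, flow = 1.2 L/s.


R = dP / flow
R = 7.5 / 1.2
R = 6.25 cmH2O/(L/s)


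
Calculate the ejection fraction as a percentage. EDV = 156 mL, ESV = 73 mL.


SV = EDV - ESV = 156 - 73 = 83 mL
EF = SV/EDV * 100 = 83/156 * 100
EF = 53.21%


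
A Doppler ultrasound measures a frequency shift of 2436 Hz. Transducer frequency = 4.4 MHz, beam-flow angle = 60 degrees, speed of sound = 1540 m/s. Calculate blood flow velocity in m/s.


v = fd * c / (2 * f0 * cos(theta))
v = 2436 * 1540 / (2 * 4.4000e+06 * cos(60))
v = 0.8526 m/s


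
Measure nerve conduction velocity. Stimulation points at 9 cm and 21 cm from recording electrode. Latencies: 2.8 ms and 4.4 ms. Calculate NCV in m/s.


Distance = (21 - 9) / 100 = 0.12 m
dt = (4.4 - 2.8) / 1000 = 0.0016 s
NCV = dist / dt = 75 m/s


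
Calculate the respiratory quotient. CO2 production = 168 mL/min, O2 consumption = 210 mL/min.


RQ = VCO2 / VO2
RQ = 168 / 210
RQ = 0.8


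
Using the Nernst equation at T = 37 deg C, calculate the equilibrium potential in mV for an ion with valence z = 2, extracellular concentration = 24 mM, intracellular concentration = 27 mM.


E = (RT/(zF)) * ln(C_out/C_in)
T = 37 + 273.15 = 310.15 K
E = (8.314 * 310.15 / (2 * 96485)) * ln(24/27)
E = -1.574 mV


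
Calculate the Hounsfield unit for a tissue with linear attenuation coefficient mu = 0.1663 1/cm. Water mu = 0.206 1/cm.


HU = ((mu_tissue - mu_water) / mu_water) * 1000
HU = ((0.1663 - 0.206) / 0.206) * 1000
HU = -192.7


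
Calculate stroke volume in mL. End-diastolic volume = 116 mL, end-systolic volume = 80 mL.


SV = EDV - ESV
SV = 116 - 80
SV = 36 mL


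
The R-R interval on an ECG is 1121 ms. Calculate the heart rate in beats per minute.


HR = 60 / RR_interval(s)
RR = 1121 ms = 1.121 s
HR = 60 / 1.121 = 53.52 bpm


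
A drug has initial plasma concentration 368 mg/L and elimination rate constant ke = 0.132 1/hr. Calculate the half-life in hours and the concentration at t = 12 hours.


t_half = ln(2) / ke = 0.693147 / 0.132 = 5.251 hr
C(t) = C0 * exp(-ke*t) = 368 * exp(-0.132*12)
C(12) = 75.5 mg/L


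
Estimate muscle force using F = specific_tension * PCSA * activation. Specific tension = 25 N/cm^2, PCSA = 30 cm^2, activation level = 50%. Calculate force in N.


F = sigma * PCSA * activation
F = 25 * 30 * 0.5
F = 375 N


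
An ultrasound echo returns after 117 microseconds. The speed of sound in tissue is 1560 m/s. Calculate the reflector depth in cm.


depth = c * t / 2
t = 117 us = 1.1700e-04 s
depth = 1560 * 1.1700e-04 / 2
depth = 0.09126 m = 9.126 cm


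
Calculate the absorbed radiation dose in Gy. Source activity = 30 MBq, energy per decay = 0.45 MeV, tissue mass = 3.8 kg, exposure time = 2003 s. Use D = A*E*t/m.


A = 30 MBq = 3.0000e+07 Bq
E = 0.45 MeV = 7.209e-14 J
D = A*E*t/m = 3.0000e+07*7.209e-14*2003/3.8
D = 0.00114 Gy


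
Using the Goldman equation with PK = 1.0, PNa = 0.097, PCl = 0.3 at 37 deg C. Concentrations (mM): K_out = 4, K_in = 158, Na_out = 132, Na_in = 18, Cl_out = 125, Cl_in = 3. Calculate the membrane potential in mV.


Vm = (RT/F)*ln((PK*Ko + PNa*Nao + PCl*Cli)/(PK*Ki + PNa*Nai + PCl*Clo))
Numer = 17.704, Denom = 197.246
Vm = -64.43 mV


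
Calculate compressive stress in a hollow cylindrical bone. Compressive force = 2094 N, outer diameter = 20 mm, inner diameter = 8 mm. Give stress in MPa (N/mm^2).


A = pi*(r_o^2 - r_i^2)
r_o = 10 mm, r_i = 4 mm
A = 263.894 mm^2
sigma = F/A = 2094 / 263.894
sigma = 7.935 MPa


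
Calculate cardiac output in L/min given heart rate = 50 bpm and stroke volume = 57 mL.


CO = HR * SV
CO = 50 * 57 / 1000
CO = 2.85 L/min


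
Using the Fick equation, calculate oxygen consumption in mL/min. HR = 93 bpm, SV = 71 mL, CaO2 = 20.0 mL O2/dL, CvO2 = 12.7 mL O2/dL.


CO = HR*SV = 93*71/1000 = 6.603 L/min
a-v O2 diff = 20.0 - 12.7 = 7.3 mL/dL
VO2 = CO * (CaO2-CvO2) * 10 dL/L
VO2 = 6.603 * 7.3 * 10
VO2 = 482 mL/min


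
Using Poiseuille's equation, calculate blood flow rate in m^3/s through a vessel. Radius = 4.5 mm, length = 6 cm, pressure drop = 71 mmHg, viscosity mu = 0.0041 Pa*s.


Q = pi*r^4*dP / (8*mu*L)
r = 0.0045 m, L = 0.06 m
dP = 71 mmHg = 9465.862 Pa
Q = 0.006196 m^3/s


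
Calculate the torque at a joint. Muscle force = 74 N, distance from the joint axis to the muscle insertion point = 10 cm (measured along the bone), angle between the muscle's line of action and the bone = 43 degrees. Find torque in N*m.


Torque = F * d * sin(theta)   (moment arm = d*sin(theta))
d = 10 cm = 0.1 m
Torque = 74 * 0.1 * sin(43)
Torque = 5.047 N*m


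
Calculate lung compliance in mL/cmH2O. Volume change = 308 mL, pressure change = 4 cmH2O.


C = dV / dP
C = 308 / 4
C = 77 mL/cmH2O


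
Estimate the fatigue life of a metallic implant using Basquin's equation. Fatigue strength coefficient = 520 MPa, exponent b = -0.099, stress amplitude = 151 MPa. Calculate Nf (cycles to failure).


sigma_a = sigma_f' * (2Nf)^b
2Nf = (sigma_a/sigma_f')^(1/b)
2Nf = (151/520)^(1/-0.099)
2Nf = 265771.9
Nf = 1.329e+05


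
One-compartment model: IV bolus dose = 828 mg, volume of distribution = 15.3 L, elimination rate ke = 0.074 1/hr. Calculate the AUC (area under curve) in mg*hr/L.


C0 = Dose/Vd = 828/15.3 = 54.1176 mg/L
AUC = C0/ke = 54.1176/0.074
AUC = 731.3 mg*hr/L


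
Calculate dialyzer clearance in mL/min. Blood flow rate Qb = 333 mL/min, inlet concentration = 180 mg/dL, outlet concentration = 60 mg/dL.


K = Qb * (Cb_in - Cb_out) / Cb_in
K = 333 * (180 - 60) / 180
K = 222 mL/min


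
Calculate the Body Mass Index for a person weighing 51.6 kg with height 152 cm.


BMI = weight / height^2
height = 152 cm = 1.52 m
BMI = 51.6 / 1.52^2
BMI = 22.33 kg/m^2


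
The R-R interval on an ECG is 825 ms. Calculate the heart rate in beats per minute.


HR = 60 / RR_interval(s)
RR = 825 ms = 0.825 s
HR = 60 / 0.825 = 72.73 bpm


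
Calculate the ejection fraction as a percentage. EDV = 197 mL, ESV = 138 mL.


SV = EDV - ESV = 197 - 138 = 59 mL
EF = SV/EDV * 100 = 59/197 * 100
EF = 29.95%


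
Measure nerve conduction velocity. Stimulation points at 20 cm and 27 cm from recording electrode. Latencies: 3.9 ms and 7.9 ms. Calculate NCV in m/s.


Distance = (27 - 20) / 100 = 0.07 m
dt = (7.9 - 3.9) / 1000 = 0.004 s
NCV = dist / dt = 17.5 m/s


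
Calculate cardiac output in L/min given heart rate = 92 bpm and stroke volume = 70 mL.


CO = HR * SV
CO = 92 * 70 / 1000
CO = 6.44 L/min


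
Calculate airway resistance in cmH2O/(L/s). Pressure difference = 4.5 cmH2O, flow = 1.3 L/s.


R = dP / flow
R = 4.5 / 1.3
R = 3.462 cmH2O/(L/s)


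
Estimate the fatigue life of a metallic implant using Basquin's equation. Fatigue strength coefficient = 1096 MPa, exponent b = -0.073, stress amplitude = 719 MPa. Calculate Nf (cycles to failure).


sigma_a = sigma_f' * (2Nf)^b
2Nf = (sigma_a/sigma_f')^(1/b)
2Nf = (719/1096)^(1/-0.073)
2Nf = 322.08314
Nf = 161


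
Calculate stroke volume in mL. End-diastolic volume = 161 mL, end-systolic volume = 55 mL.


SV = EDV - ESV
SV = 161 - 55
SV = 106 mL


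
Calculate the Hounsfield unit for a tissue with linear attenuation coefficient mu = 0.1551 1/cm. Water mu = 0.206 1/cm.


HU = ((mu_tissue - mu_water) / mu_water) * 1000
HU = ((0.1551 - 0.206) / 0.206) * 1000
HU = -247.1


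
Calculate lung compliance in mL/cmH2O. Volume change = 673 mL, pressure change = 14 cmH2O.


C = dV / dP
C = 673 / 14
C = 48.07 mL/cmH2O


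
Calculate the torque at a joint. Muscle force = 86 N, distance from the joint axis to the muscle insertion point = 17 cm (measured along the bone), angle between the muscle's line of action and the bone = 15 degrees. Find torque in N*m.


Torque = F * d * sin(theta)   (moment arm = d*sin(theta))
d = 17 cm = 0.17 m
Torque = 86 * 0.17 * sin(15)
Torque = 3.784 N*m


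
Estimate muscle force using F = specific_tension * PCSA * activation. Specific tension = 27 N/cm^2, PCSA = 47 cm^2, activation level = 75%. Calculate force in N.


F = sigma * PCSA * activation
F = 27 * 47 * 0.75
F = 951.8 N


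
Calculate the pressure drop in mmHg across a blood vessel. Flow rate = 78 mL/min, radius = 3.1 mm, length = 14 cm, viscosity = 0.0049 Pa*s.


dP = 8*mu*L*Q / (pi*r^4)
Q = 78 mL/min = 1.3e-06 m^3/s
dP = 24.5901 Pa = 24.5901 / 133.322 mmHg = 0.1844 mmHg


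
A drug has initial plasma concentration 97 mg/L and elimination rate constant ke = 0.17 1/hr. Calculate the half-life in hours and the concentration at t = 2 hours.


t_half = ln(2) / ke = 0.693147 / 0.17 = 4.077 hr
C(t) = C0 * exp(-ke*t) = 97 * exp(-0.17*2)
C(2) = 69.04 mg/L


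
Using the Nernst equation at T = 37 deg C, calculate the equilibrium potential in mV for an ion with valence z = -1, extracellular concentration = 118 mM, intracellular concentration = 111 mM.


E = (RT/(zF)) * ln(C_out/C_in)
T = 37 + 273.15 = 310.15 K
E = (8.314 * 310.15 / (-1 * 96485)) * ln(118/111)
E = -1.634 mV


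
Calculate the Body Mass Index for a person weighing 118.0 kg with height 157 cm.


BMI = weight / height^2
height = 157 cm = 1.57 m
BMI = 118.0 / 1.57^2
BMI = 47.87 kg/m^2


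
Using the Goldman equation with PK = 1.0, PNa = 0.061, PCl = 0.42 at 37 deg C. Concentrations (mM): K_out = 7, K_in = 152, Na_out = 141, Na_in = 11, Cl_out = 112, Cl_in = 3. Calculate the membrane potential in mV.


Vm = (RT/F)*ln((PK*Ko + PNa*Nao + PCl*Cli)/(PK*Ki + PNa*Nai + PCl*Clo))
Numer = 16.861, Denom = 199.711
Vm = -66.06 mV


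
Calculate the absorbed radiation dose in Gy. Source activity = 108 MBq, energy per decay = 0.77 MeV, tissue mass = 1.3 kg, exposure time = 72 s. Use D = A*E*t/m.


A = 108 MBq = 1.0800e+08 Bq
E = 0.77 MeV = 1.23354e-13 J
D = A*E*t/m = 1.0800e+08*1.23354e-13*72/1.3
D = 7.3785e-04 Gy


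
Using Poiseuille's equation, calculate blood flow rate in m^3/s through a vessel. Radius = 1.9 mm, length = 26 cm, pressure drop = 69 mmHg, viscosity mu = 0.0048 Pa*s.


Q = pi*r^4*dP / (8*mu*L)
r = 0.0019 m, L = 0.26 m
dP = 69 mmHg = 9199.218 Pa
Q = 3.7723e-05 m^3/s


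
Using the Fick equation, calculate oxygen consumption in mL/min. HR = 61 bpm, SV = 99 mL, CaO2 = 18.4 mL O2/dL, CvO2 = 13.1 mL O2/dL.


CO = HR*SV = 61*99/1000 = 6.039 L/min
a-v O2 diff = 18.4 - 13.1 = 5.3 mL/dL
VO2 = CO * (CaO2-CvO2) * 10 dL/L
VO2 = 6.039 * 5.3 * 10
VO2 = 320.1 mL/min


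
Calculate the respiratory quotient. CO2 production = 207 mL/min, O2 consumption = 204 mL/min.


RQ = VCO2 / VO2
RQ = 207 / 204
RQ = 1.015


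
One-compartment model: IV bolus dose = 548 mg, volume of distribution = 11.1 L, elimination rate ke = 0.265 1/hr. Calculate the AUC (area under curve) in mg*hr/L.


C0 = Dose/Vd = 548/11.1 = 49.3694 mg/L
AUC = C0/ke = 49.3694/0.265
AUC = 186.3 mg*hr/L


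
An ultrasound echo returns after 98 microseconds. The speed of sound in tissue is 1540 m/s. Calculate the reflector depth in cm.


depth = c * t / 2
t = 98 us = 9.8000e-05 s
depth = 1540 * 9.8000e-05 / 2
depth = 0.07546 m = 7.546 cm


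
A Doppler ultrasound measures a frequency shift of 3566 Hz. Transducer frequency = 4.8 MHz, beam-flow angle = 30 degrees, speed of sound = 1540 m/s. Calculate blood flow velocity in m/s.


v = fd * c / (2 * f0 * cos(theta))
v = 3566 * 1540 / (2 * 4.8000e+06 * cos(30))
v = 0.6605 m/s


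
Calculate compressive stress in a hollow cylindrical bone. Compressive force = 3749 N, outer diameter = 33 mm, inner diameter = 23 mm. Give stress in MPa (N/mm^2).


A = pi*(r_o^2 - r_i^2)
r_o = 16.5 mm, r_i = 11.5 mm
A = 439.823 mm^2
sigma = F/A = 3749 / 439.823
sigma = 8.524 MPa


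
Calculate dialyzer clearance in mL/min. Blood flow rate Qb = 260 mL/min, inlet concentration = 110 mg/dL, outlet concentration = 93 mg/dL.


K = Qb * (Cb_in - Cb_out) / Cb_in
K = 260 * (110 - 93) / 110
K = 40.18 mL/min


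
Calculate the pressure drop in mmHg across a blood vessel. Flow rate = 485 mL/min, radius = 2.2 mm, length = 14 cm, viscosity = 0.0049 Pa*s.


dP = 8*mu*L*Q / (pi*r^4)
Q = 485 mL/min = 8.08333e-06 m^3/s
dP = 602.787 Pa = 602.787 / 133.322 mmHg = 4.521 mmHg


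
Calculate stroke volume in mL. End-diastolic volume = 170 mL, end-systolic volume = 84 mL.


SV = EDV - ESV
SV = 170 - 84
SV = 86 mL


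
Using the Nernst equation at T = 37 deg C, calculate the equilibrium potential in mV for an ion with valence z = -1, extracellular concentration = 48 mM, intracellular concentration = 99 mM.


E = (RT/(zF)) * ln(C_out/C_in)
T = 37 + 273.15 = 310.15 K
E = (8.314 * 310.15 / (-1 * 96485)) * ln(48/99)
E = 19.35 mV


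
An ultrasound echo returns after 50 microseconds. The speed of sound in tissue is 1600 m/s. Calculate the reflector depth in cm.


depth = c * t / 2
t = 50 us = 5.0000e-05 s
depth = 1600 * 5.0000e-05 / 2
depth = 0.04 m = 4 cm


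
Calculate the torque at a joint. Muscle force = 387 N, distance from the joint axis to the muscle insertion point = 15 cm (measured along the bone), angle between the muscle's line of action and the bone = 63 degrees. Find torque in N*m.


Torque = F * d * sin(theta)   (moment arm = d*sin(theta))
d = 15 cm = 0.15 m
Torque = 387 * 0.15 * sin(63)
Torque = 51.72 N*m


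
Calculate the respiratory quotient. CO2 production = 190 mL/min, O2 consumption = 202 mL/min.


RQ = VCO2 / VO2
RQ = 190 / 202
RQ = 0.9406


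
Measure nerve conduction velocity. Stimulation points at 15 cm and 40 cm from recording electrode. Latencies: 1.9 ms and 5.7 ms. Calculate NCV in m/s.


Distance = (40 - 15) / 100 = 0.25 m
dt = (5.7 - 1.9) / 1000 = 0.0038 s
NCV = dist / dt = 65.79 m/s


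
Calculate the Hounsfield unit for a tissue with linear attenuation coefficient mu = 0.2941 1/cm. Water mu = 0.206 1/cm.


HU = ((mu_tissue - mu_water) / mu_water) * 1000
HU = ((0.2941 - 0.206) / 0.206) * 1000
HU = 427.7


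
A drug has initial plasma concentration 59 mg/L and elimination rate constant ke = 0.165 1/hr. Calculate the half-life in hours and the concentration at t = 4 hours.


t_half = ln(2) / ke = 0.693147 / 0.165 = 4.201 hr
C(t) = C0 * exp(-ke*t) = 59 * exp(-0.165*4)
C(4) = 30.49 mg/L
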